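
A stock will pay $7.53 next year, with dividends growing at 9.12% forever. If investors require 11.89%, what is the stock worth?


Formula: P = D1 / (r - g)
Spread: r - g = 0.1189 - 0.0912 = 0.0277
Substituting: P = $7.53 / 0.0277
P = $271.84

$271.84


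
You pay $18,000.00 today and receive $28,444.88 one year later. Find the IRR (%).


Formula: IRR = C1/C0 - 1
Substituting: IRR = $28,444.88 / $18,000.00 - 1
Ratio: 1.580271 - 1 = 0.580271
IRR = 58.0271%

58.0271%


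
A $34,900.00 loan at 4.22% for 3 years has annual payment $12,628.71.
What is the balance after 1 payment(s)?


Formula: Balance = PV*(1+r)^k - PMT*((1+r)^k - 1)/r
Growth: (1 + 0.0422)^1 = 1.0422
Accumulated factor: ((1+r)^k - 1)/r = 1.0
Balance = $34,900.00 * 1.0422 - $12,628.71 * 1.0
Balance = $23,744.07

$23,744.07


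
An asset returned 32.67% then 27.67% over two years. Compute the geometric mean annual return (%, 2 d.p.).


Formula: Geometric mean = ((1+r1)*(1+r2))^(1/2) - 1
Product: (1 + 0.3267) * (1 + 0.2767) = 1.3267 * 1.2767 = 1.693798
Square root: 1.693798^0.5 = 1.30146
Geometric mean = 1.30146 - 1 = 0.30146
As percentage: 30.15%

30.15%


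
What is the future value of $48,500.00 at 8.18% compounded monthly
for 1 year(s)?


Formula: FV = P * (1 + r/m)^(m*t)
Period rate: r/m = 0.0818 / 12 = 0.006817
Total periods: m*t = 12 * 1 = 12
Growth factor: (1 + 0.006817)^12 = 1.084938
FV = $48,500.00 * 1.084938 = $52,619.47

$52,619.47


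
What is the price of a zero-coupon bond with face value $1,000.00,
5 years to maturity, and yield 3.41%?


Formula: Price = FV / (1 + r)^n
Substituting: Price = $1,000.00 / (1 + 0.0341)^5
Discount factor: (1.0341)^5 = 1.182531
Price = $1,000.00 / 1.182531 = $845.64

$845.64


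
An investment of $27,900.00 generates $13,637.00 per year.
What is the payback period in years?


Formula: Payback = investment / annual cash flow
Substituting: Payback = $27,900.00 / $13,637.00
Payback = 2.0459 years

2.0459 years


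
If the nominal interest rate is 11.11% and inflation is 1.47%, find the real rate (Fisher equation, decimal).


Formula: (1 + r_real) = (1 + r_nom) / (1 + inflation)
Substituting: (1 + r_real) = 1.1111 / 1.0147
(1 + r_real) = 1.095003
r_real = 1.095003 - 1 = 0.095003

0.095003


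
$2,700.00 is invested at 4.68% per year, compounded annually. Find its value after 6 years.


Formula: FV = P * (1 + r)^n
Substituting: FV = $2,700.00 * (1 + 0.0468)^6
Growth factor: (1.0468)^6 = 1.315777
FV = $2,700.00 * 1.315777 = $3,552.60

$3,552.60


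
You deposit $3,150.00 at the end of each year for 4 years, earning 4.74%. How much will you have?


Formula: FV = PMT * ((1+r)^n - 1) / r
Growth factor: (1 + 0.0474)^4 = 1.203512
Numerator: 1.203512 - 1 = 0.203512
FV = $3,150.00 * 0.203512 / 0.0474 = $13,524.50

$13,524.50


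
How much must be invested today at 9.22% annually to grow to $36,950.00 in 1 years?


Formula: PV = FV / (1 + r)^n
Substituting: PV = $36,950.00 / (1 + 0.0922)^1
Discount factor: (1.0922)^1 = 1.0922
PV = $36,950.00 / 1.0922 = $33,830.80

$33,830.80


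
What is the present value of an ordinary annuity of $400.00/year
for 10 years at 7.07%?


Formula: PV = PMT * (1 - (1+r)^(-n)) / r
Discount factor: (1 + 0.0707)^(-10) = 0.505036
Bracket: 1 - 0.505036 = 0.494964
PV = $400.00 * 0.494964 / 0.0707 = $2,800.36

$2,800.36


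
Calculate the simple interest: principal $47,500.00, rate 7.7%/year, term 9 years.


Formula: I = P * r * t
Substituting: I = $47,500.00 * 0.077 * 9
Step: I = $47,500.00 * 0.693
I = $32,917.50

$32,917.50


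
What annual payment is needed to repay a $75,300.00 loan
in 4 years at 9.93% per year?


Formula: PMT = PV * r / (1 - (1+r)^(-n))
Denominator: 1 - (1 + 0.0993)^(-4) = 0.315245
Numerator: $75,300.00 * 0.0993 = 7477.29
PMT = 7477.29 / 0.315245 = $23,718.97

$23,718.97


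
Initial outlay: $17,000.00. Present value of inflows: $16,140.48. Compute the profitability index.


Formula: PI = PV(cash flows) / initial investment
Substituting: PI = $16,140.48 / $17,000.00
PI = 0.9494

0.9494


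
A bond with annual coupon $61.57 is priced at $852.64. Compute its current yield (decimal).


Formula: Current yield = annual coupon / price
Substituting: CY = $61.57 / $852.64
CY = 0.072211

0.072211


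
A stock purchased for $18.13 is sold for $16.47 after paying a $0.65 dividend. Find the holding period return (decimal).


Formula: HPR = (P1 - P0 + D) / P0
Gain: $16.47 - $18.13 + $0.65 = -$1.01
HPR = -$1.01 / $18.13 = -0.0557

-0.0557


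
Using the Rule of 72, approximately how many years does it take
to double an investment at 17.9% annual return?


Formula: Years ≈ 72 / r
Substituting: Years ≈ 72 / 17.9
Years ≈ 4.0

4.0 years


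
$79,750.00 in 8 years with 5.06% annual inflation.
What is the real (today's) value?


Formula: Real value = nominal / (1 + inflation)^years
Price level: (1 + 0.0506)^8 = 1.484223
Real value = $79,750.00 / 1.484223 = $53,731.82

$53,731.82


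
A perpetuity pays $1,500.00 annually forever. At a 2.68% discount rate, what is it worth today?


Formula: PV = C / r
Substituting: PV = $1,500.00 / 0.0268
PV = $55,970.15

$55,970.15


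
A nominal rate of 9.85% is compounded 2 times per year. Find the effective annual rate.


Formula: EAR = (1 + r/m)^m - 1
Period rate: r/m = 0.0985 / 2 = 0.04925
Compounding: (1 + 0.04925)^2 = 1.100926
EAR = 1.100926 - 1 = 0.100926

0.100926


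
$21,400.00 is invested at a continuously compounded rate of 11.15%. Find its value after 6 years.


Formula: FV = P * e^(r*t)
Exponent: r*t = 0.1115 * 6 = 0.669
e^(0.669) = 1.952284
FV = $21,400.00 * 1.952284 = $41,778.88

$41,778.88


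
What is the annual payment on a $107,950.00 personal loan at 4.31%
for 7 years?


Formula: PMT = PV * r / (1 - (1+r)^(-n))
Denominator: 1 - (1 + 0.0431)^(-7) = 0.255751
Numerator: $107,950.00 * 0.0431 = 4652.645
PMT = 4652.645 / 0.255751 = $18,192.10

$18,192.10


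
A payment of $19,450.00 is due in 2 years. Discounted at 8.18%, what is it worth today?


Formula: PV = FV / (1 + r)^n
Substituting: PV = $19,450.00 / (1 + 0.0818)^2
Discount factor: (1.0818)^2 = 1.170291
PV = $19,450.00 / 1.170291 = $16,619.79

$16,619.79


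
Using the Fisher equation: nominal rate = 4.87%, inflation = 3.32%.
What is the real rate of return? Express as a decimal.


Formula: (1 + r_real) = (1 + r_nom) / (1 + inflation)
Substituting: (1 + r_real) = 1.0487 / 1.0332
(1 + r_real) = 1.015002
r_real = 1.015002 - 1 = 0.015002

0.015002


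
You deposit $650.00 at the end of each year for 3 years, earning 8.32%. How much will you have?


Formula: FV = PMT * ((1+r)^n - 1) / r
Growth factor: (1 + 0.0832)^3 = 1.270943
Numerator: 1.270943 - 1 = 0.270943
FV = $650.00 * 0.270943 / 0.0832 = $2,116.74

$2,116.74


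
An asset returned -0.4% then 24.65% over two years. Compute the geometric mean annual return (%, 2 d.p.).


Formula: Geometric mean = ((1+r1)*(1+r2))^(1/2) - 1
Product: (1 + -0.004) * (1 + 0.2465) = 0.996 * 1.2465 = 1.241514
Square root: 1.241514^0.5 = 1.114232
Geometric mean = 1.114232 - 1 = 0.114232
As percentage: 11.42%

11.42%


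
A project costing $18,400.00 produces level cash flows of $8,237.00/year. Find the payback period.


Formula: Payback = investment / annual cash flow
Substituting: Payback = $18,400.00 / $8,237.00
Payback = 2.2338 years

2.2338 years


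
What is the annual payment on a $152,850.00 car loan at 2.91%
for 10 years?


Formula: PMT = PV * r / (1 - (1+r)^(-n))
Denominator: 1 - (1 + 0.0291)^(-10) = 0.249373
Numerator: $152,850.00 * 0.0291 = 4447.935
PMT = 4447.935 / 0.249373 = $17,836.48

$17,836.48


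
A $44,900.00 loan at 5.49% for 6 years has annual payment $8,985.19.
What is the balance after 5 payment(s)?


Formula: Balance = PV*(1+r)^k - PMT*((1+r)^k - 1)/r
Growth: (1 + 0.0549)^5 = 1.306341
Accumulated factor: ((1+r)^k - 1)/r = 5.579977
Balance = $44,900.00 * 1.306341 - $8,985.19 * 5.579977
Balance = $8,517.55

$8,517.55


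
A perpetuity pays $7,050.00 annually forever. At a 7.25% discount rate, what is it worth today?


Formula: PV = C / r
Substituting: PV = $7,050.00 / 0.0725
PV = $97,241.38

$97,241.38


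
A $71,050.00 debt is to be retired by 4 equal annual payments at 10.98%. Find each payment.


Formula: PMT = PV * r / (1 - (1+r)^(-n))
Denominator: 1 - (1 + 0.1098)^(-4) = 0.340794
Numerator: $71,050.00 * 0.1098 = 7801.29
PMT = 7801.29 / 0.340794 = $22,891.51

$22,891.51


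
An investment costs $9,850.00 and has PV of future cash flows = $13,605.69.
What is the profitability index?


Formula: PI = PV(cash flows) / initial investment
Substituting: PI = $13,605.69 / $9,850.00
PI = 1.3813

1.3813


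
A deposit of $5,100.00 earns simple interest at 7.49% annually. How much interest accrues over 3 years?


Formula: I = P * r * t
Substituting: I = $5,100.00 * 0.0749 * 3
Step: I = $5,100.00 * 0.2247
I = $1,145.97

$1,145.97


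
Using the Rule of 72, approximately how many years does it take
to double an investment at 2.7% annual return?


Formula: Years ≈ 72 / r
Substituting: Years ≈ 72 / 2.7
Years ≈ 26.7

26.7 years


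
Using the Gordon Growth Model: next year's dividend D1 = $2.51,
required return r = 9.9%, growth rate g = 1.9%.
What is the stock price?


Formula: P = D1 / (r - g)
Spread: r - g = 0.099 - 0.019 = 0.08
Substituting: P = $2.51 / 0.08
P = $31.38

$31.38


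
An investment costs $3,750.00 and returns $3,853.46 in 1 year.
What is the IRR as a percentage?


Formula: IRR = C1/C0 - 1
Substituting: IRR = $3,853.46 / $3,750.00 - 1
Ratio: 1.027589 - 1 = 0.027589
IRR = 2.7589%

2.7589%


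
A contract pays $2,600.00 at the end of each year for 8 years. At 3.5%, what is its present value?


Formula: PV = PMT * (1 - (1+r)^(-n)) / r
Discount factor: (1 + 0.035)^(-8) = 0.759412
Bracket: 1 - 0.759412 = 0.240588
PV = $2,600.00 * 0.240588 / 0.035 = $17,872.28

$17,872.28


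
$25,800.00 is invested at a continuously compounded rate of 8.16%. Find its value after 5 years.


Formula: FV = P * e^(r*t)
Exponent: r*t = 0.0816 * 5 = 0.408
e^(0.408) = 1.503807
FV = $25,800.00 * 1.503807 = $38,798.22

$38,798.22


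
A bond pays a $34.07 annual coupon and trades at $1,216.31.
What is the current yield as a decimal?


Formula: Current yield = annual coupon / price
Substituting: CY = $34.07 / $1,216.31
CY = 0.028011

0.028011


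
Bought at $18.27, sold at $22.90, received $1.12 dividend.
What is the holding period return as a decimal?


Formula: HPR = (P1 - P0 + D) / P0
Gain: $22.90 - $18.27 + $1.12 = $5.75
HPR = $5.75 / $18.27 = 0.3147

0.3147


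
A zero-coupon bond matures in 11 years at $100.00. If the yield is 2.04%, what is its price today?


Formula: Price = FV / (1 + r)^n
Substituting: Price = $100.00 / (1 + 0.0204)^11
Discount factor: (1.0204)^11 = 1.248748
Price = $100.00 / 1.248748 = $80.08

$80.08


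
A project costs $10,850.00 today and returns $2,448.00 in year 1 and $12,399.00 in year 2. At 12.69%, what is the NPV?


Formula: NPV = C0 + C1/(1+r) + C2/(1+r)^2
Discount C1: $2,448.00 / (1 + 0.1269) = $2,172.33
Discount C2: $12,399.00 / (1 + 0.1269)^2 = $9,763.73
NPV = -$10,850.00 + $2,172.33 + $9,763.73 = $1,086.06

$1,086.06


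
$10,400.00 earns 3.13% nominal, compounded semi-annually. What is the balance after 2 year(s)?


Formula: FV = P * (1 + r/m)^(m*t)
Period rate: r/m = 0.0313 / 2 = 0.01565
Total periods: m*t = 2 * 2 = 4
Growth factor: (1 + 0.01565)^4 = 1.064085
FV = $10,400.00 * 1.064085 = $11,066.48

$11,066.48


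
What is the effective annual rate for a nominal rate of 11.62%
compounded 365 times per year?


Formula: EAR = (1 + r/m)^m - 1
Period rate: r/m = 0.1162 / 365 = 0.000318
Compounding: (1 + 0.000318)^365 = 1.1232
EAR = 1.1232 - 1 = 0.1232

0.1232


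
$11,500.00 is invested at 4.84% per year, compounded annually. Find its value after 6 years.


Formula: FV = P * (1 + r)^n
Substituting: FV = $11,500.00 * (1 + 0.0484)^6
Growth factor: (1.0484)^6 = 1.32789
FV = $11,500.00 * 1.32789 = $15,270.73

$15,270.73


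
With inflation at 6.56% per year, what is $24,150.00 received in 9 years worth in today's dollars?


Formula: Real value = nominal / (1 + inflation)^years
Price level: (1 + 0.0656)^9 = 1.771528
Real value = $24,150.00 / 1.771528 = $13,632.30

$13,632.30


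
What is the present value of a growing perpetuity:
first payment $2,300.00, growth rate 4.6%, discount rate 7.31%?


Formula: PV = C / (r - g)
Spread: r - g = 0.0731 - 0.046 = 0.0271
Substituting: PV = $2,300.00 / 0.0271
PV = $84,870.85

$84,870.85


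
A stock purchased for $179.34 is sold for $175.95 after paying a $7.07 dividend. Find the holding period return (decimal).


Formula: HPR = (P1 - P0 + D) / P0
Gain: $175.95 - $179.34 + $7.07 = $3.68
HPR = $3.68 / $179.34 = 0.0205

0.0205


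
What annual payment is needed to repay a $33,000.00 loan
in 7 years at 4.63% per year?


Formula: PMT = PV * r / (1 - (1+r)^(-n))
Denominator: 1 - (1 + 0.0463)^(-7) = 0.271539
Numerator: $33,000.00 * 0.0463 = 1527.9
PMT = 1527.9 / 0.271539 = $5,626.82

$5,626.82


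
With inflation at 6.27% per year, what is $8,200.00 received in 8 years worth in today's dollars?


Formula: Real value = nominal / (1 + inflation)^years
Price level: (1 + 0.0627)^8 = 1.626618
Real value = $8,200.00 / 1.626618 = $5,041.14

$5,041.14


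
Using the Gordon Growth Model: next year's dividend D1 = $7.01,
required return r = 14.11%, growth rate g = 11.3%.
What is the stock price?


Formula: P = D1 / (r - g)
Spread: r - g = 0.1411 - 0.113 = 0.0281
Substituting: P = $7.01 / 0.0281
P = $249.47

$249.47


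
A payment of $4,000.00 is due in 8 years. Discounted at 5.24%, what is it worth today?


Formula: PV = FV / (1 + r)^n
Substituting: PV = $4,000.00 / (1 + 0.0524)^8
Discount factor: (1.0524)^8 = 1.504689
PV = $4,000.00 / 1.504689 = $2,658.36

$2,658.36


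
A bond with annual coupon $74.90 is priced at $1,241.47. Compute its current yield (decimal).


Formula: Current yield = annual coupon / price
Substituting: CY = $74.90 / $1,241.47
CY = 0.060332

0.060332


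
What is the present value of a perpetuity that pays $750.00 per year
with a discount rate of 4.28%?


Formula: PV = C / r
Substituting: PV = $750.00 / 0.0428
PV = $17,523.36

$17,523.36


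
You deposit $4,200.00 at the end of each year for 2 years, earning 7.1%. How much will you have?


Formula: FV = PMT * ((1+r)^n - 1) / r
Growth factor: (1 + 0.071)^2 = 1.147041
Numerator: 1.147041 - 1 = 0.147041
FV = $4,200.00 * 0.147041 / 0.071 = $8,698.20

$8,698.20


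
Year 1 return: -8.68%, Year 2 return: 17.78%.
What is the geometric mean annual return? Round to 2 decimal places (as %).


Formula: Geometric mean = ((1+r1)*(1+r2))^(1/2) - 1
Product: (1 + -0.0868) * (1 + 0.1778) = 0.9132 * 1.1778 = 1.075567
Square root: 1.075567^0.5 = 1.037095
Geometric mean = 1.037095 - 1 = 0.037095
As percentage: 3.71%

3.71%


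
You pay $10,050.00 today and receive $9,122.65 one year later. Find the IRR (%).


Formula: IRR = C1/C0 - 1
Substituting: IRR = $9,122.65 / $10,050.00 - 1
Ratio: 0.907726 - 1 = -0.092274
IRR = -9.2274%

-9.2274%


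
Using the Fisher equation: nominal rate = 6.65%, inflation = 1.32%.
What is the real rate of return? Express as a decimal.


Formula: (1 + r_real) = (1 + r_nom) / (1 + inflation)
Substituting: (1 + r_real) = 1.0665 / 1.0132
(1 + r_real) = 1.052606
r_real = 1.052606 - 1 = 0.052606

0.052606


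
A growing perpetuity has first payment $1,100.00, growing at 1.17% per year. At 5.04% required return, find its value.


Formula: PV = C / (r - g)
Spread: r - g = 0.0504 - 0.0117 = 0.0387
Substituting: PV = $1,100.00 / 0.0387
PV = $28,423.77

$28,423.77


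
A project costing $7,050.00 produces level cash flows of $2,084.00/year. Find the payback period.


Formula: Payback = investment / annual cash flow
Substituting: Payback = $7,050.00 / $2,084.00
Payback = 3.3829 years

3.3829 years


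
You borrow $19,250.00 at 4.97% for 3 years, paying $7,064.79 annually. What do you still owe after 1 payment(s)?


Formula: Balance = PV*(1+r)^k - PMT*((1+r)^k - 1)/r
Growth: (1 + 0.0497)^1 = 1.0497
Accumulated factor: ((1+r)^k - 1)/r = 1.0
Balance = $19,250.00 * 1.0497 - $7,064.79 * 1.0
Balance = $13,141.94

$13,141.94


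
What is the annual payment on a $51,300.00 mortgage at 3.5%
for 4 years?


Formula: PMT = PV * r / (1 - (1+r)^(-n))
Denominator: 1 - (1 + 0.035)^(-4) = 0.128558
Numerator: $51,300.00 * 0.035 = 1795.5
PMT = 1795.5 / 0.128558 = $13,966.48

$13,966.48


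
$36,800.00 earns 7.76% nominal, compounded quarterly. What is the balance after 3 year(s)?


Formula: FV = P * (1 + r/m)^(m*t)
Period rate: r/m = 0.0776 / 4 = 0.0194
Total periods: m*t = 4 * 3 = 12
Growth factor: (1 + 0.0194)^12 = 1.259318
FV = $36,800.00 * 1.259318 = $46,342.92

$46,342.92


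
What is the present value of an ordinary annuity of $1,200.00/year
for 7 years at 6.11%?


Formula: PV = PMT * (1 - (1+r)^(-n)) / r
Discount factor: (1 + 0.0611)^(-7) = 0.660246
Bracket: 1 - 0.660246 = 0.339754
PV = $1,200.00 * 0.339754 / 0.0611 = $6,672.75

$6,672.75


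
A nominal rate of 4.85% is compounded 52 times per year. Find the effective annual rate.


Formula: EAR = (1 + r/m)^m - 1
Period rate: r/m = 0.0485 / 52 = 0.000933
Compounding: (1 + 0.000933)^52 = 1.049672
EAR = 1.049672 - 1 = 0.049672

0.049672


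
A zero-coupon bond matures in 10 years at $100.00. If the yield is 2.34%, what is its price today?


Formula: Price = FV / (1 + r)^n
Substituting: Price = $100.00 / (1 + 0.0234)^10
Discount factor: (1.0234)^10 = 1.260243
Price = $100.00 / 1.260243 = $79.35

$79.35


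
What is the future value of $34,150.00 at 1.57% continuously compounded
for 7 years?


Formula: FV = P * e^(r*t)
Exponent: r*t = 0.0157 * 7 = 0.1099
e^(0.1099) = 1.116166
FV = $34,150.00 * 1.116166 = $38,117.08

$38,117.08


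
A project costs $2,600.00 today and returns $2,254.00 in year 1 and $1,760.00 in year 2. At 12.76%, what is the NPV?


Formula: NPV = C0 + C1/(1+r) + C2/(1+r)^2
Discount C1: $2,254.00 / (1 + 0.1276) = $1,998.94
Discount C2: $1,760.00 / (1 + 0.1276)^2 = $1,384.21
NPV = -$2,600.00 + $1,998.94 + $1,384.21 = $783.15

$783.15


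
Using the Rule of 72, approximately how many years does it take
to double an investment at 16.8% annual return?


Formula: Years ≈ 72 / r
Substituting: Years ≈ 72 / 16.8
Years ≈ 4.3

4.3 years


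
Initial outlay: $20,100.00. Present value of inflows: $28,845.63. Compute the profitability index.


Formula: PI = PV(cash flows) / initial investment
Substituting: PI = $28,845.63 / $20,100.00
PI = 1.4351

1.4351


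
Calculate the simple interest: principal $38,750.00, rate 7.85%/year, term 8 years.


Formula: I = P * r * t
Substituting: I = $38,750.00 * 0.0785 * 8
Step: I = $38,750.00 * 0.628
I = $24,335.00

$24,335.00


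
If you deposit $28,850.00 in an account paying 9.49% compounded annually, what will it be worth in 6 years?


Formula: FV = P * (1 + r)^n
Substituting: FV = $28,850.00 * (1 + 0.0949)^6
Growth factor: (1.0949)^6 = 1.722847
FV = $28,850.00 * 1.722847 = $49,704.14

$49,704.14


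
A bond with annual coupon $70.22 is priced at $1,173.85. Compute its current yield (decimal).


Formula: Current yield = annual coupon / price
Substituting: CY = $70.22 / $1,173.85
CY = 0.05982

0.05982


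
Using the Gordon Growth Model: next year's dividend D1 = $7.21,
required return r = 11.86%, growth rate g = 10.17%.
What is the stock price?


Formula: P = D1 / (r - g)
Spread: r - g = 0.1186 - 0.1017 = 0.0169
Substituting: P = $7.21 / 0.0169
P = $426.63

$426.63


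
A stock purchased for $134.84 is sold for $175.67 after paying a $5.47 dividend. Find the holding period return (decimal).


Formula: HPR = (P1 - P0 + D) / P0
Gain: $175.67 - $134.84 + $5.47 = $46.30
HPR = $46.30 / $134.84 = 0.3434

0.3434


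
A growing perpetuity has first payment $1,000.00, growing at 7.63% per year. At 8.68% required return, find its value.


Formula: PV = C / (r - g)
Spread: r - g = 0.0868 - 0.0763 = 0.0105
Substituting: PV = $1,000.00 / 0.0105
PV = $95,238.10

$95,238.10


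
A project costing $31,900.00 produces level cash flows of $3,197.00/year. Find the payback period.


Formula: Payback = investment / annual cash flow
Substituting: Payback = $31,900.00 / $3,197.00
Payback = 9.9781 years

9.9781 years


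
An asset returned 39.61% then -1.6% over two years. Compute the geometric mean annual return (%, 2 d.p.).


Formula: Geometric mean = ((1+r1)*(1+r2))^(1/2) - 1
Product: (1 + 0.3961) * (1 + -0.016) = 1.3961 * 0.984 = 1.373762
Square root: 1.373762^0.5 = 1.172076
Geometric mean = 1.172076 - 1 = 0.172076
As percentage: 17.21%

17.21%


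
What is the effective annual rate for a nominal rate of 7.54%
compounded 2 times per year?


Formula: EAR = (1 + r/m)^m - 1
Period rate: r/m = 0.0754 / 2 = 0.0377
Compounding: (1 + 0.0377)^2 = 1.076821
EAR = 1.076821 - 1 = 0.076821

0.076821


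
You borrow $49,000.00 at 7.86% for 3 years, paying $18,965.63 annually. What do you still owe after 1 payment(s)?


Formula: Balance = PV*(1+r)^k - PMT*((1+r)^k - 1)/r
Growth: (1 + 0.0786)^1 = 1.0786
Accumulated factor: ((1+r)^k - 1)/r = 1.0
Balance = $49,000.00 * 1.0786 - $18,965.63 * 1.0
Balance = $33,885.77

$33,885.77


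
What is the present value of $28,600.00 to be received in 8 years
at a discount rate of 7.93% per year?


Formula: PV = FV / (1 + r)^n
Substituting: PV = $28,600.00 / (1 + 0.0793)^8
Discount factor: (1.0793)^8 = 1.841355
PV = $28,600.00 / 1.841355 = $15,532.04

$15,532.04


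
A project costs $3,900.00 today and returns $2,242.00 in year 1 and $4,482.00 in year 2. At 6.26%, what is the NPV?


Formula: NPV = C0 + C1/(1+r) + C2/(1+r)^2
Discount C1: $2,242.00 / (1 + 0.0626) = $2,109.92
Discount C2: $4,482.00 / (1 + 0.0626)^2 = $3,969.47
NPV = -$3,900.00 + $2,109.92 + $3,969.47 = $2,179.39

$2,179.39


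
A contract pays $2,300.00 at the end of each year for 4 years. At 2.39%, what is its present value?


Formula: PV = PMT * (1 - (1+r)^(-n)) / r
Discount factor: (1 + 0.0239)^(-4) = 0.90985
Bracket: 1 - 0.90985 = 0.09015
PV = $2,300.00 * 0.09015 / 0.0239 = $8,675.52

$8,675.52


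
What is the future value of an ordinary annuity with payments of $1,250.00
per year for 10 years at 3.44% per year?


Formula: FV = PMT * ((1+r)^n - 1) / r
Growth factor: (1 + 0.0344)^10 = 1.402443
Numerator: 1.402443 - 1 = 0.402443
FV = $1,250.00 * 0.402443 / 0.0344 = $14,623.64

$14,623.64


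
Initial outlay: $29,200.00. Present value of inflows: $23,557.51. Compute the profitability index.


Formula: PI = PV(cash flows) / initial investment
Substituting: PI = $23,557.51 / $29,200.00
PI = 0.8068

0.8068


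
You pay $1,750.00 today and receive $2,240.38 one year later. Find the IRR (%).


Formula: IRR = C1/C0 - 1
Substituting: IRR = $2,240.38 / $1,750.00 - 1
Ratio: 1.280217 - 1 = 0.280217
IRR = 28.0217%

28.0217%


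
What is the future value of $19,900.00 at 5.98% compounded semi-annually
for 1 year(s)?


Formula: FV = P * (1 + r/m)^(m*t)
Period rate: r/m = 0.0598 / 2 = 0.0299
Total periods: m*t = 2 * 1 = 2
Growth factor: (1 + 0.0299)^2 = 1.060694
FV = $19,900.00 * 1.060694 = $21,107.81

$21,107.81


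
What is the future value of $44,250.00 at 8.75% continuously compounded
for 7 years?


Formula: FV = P * e^(r*t)
Exponent: r*t = 0.0875 * 7 = 0.6125
e^(0.6125) = 1.845038
FV = $44,250.00 * 1.845038 = $81,642.94

$81,642.94


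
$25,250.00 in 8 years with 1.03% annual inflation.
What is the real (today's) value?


Formula: Real value = nominal / (1 + inflation)^years
Price level: (1 + 0.0103)^8 = 1.085433
Real value = $25,250.00 / 1.085433 = $23,262.62

$23,262.62


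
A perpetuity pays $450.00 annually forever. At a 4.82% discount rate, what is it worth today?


Formula: PV = C / r
Substituting: PV = $450.00 / 0.0482
PV = $9,336.10

$9,336.10


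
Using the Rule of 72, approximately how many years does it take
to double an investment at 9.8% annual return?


Formula: Years ≈ 72 / r
Substituting: Years ≈ 72 / 9.8
Years ≈ 7.3

7.3 years


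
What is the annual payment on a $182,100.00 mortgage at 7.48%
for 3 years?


Formula: PMT = PV * r / (1 - (1+r)^(-n))
Denominator: 1 - (1 + 0.0748)^(-3) = 0.19459
Numerator: $182,100.00 * 0.0748 = 13621.08
PMT = 13621.08 / 0.19459 = $69,998.88

$69,998.88


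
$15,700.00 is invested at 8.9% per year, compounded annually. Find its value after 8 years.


Formula: FV = P * (1 + r)^n
Substituting: FV = $15,700.00 * (1 + 0.089)^8
Growth factor: (1.089)^8 = 1.977985
FV = $15,700.00 * 1.977985 = $31,054.37

$31,054.37


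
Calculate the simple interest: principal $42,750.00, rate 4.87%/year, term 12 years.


Formula: I = P * r * t
Substituting: I = $42,750.00 * 0.0487 * 12
Step: I = $42,750.00 * 0.5844
I = $24,983.10

$24,983.10


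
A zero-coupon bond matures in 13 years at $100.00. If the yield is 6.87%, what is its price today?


Formula: Price = FV / (1 + r)^n
Substituting: Price = $100.00 / (1 + 0.0687)^13
Discount factor: (1.0687)^13 = 2.372059
Price = $100.00 / 2.372059 = $42.16

$42.16


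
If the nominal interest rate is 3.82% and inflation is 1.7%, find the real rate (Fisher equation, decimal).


Formula: (1 + r_real) = (1 + r_nom) / (1 + inflation)
Substituting: (1 + r_real) = 1.0382 / 1.017
(1 + r_real) = 1.020846
r_real = 1.020846 - 1 = 0.020846

0.020846


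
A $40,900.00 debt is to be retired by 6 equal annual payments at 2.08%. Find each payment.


Formula: PMT = PV * r / (1 - (1+r)^(-n))
Denominator: 1 - (1 + 0.0208)^(-6) = 0.116196
Numerator: $40,900.00 * 0.0208 = 850.72
PMT = 850.72 / 0.116196 = $7,321.43

$7,321.43


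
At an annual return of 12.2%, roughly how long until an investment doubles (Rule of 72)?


Formula: Years ≈ 72 / r
Substituting: Years ≈ 72 / 12.2
Years ≈ 5.9

5.9 years


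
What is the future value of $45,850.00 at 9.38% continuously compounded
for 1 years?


Formula: FV = P * e^(r*t)
Exponent: r*t = 0.0938 * 1 = 0.0938
e^(0.0938) = 1.09834
FV = $45,850.00 * 1.09834 = $50,358.89

$50,358.89


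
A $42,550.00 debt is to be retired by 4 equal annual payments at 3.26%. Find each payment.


Formula: PMT = PV * r / (1 - (1+r)^(-n))
Denominator: 1 - (1 + 0.0326)^(-4) = 0.120428
Numerator: $42,550.00 * 0.0326 = 1387.13
PMT = 1387.13 / 0.120428 = $11,518.36

$11,518.36


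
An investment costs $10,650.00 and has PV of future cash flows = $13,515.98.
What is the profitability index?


Formula: PI = PV(cash flows) / initial investment
Substituting: PI = $13,515.98 / $10,650.00
PI = 1.2691

1.2691


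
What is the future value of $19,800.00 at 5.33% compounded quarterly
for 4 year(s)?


Formula: FV = P * (1 + r/m)^(m*t)
Period rate: r/m = 0.0533 / 4 = 0.013325
Total periods: m*t = 4 * 4 = 16
Growth factor: (1 + 0.013325)^16 = 1.235891
FV = $19,800.00 * 1.235891 = $24,470.64

$24,470.64


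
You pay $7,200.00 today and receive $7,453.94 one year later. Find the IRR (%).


Formula: IRR = C1/C0 - 1
Substituting: IRR = $7,453.94 / $7,200.00 - 1
Ratio: 1.035269 - 1 = 0.035269
IRR = 3.5269%

3.5269%


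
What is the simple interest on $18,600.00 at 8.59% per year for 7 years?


Formula: I = P * r * t
Substituting: I = $18,600.00 * 0.0859 * 7
Step: I = $18,600.00 * 0.6013
I = $11,184.18

$11,184.18


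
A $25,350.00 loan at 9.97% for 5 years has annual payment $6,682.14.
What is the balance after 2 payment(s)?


Formula: Balance = PV*(1+r)^k - PMT*((1+r)^k - 1)/r
Growth: (1 + 0.0997)^2 = 1.20934
Accumulated factor: ((1+r)^k - 1)/r = 2.0997
Balance = $25,350.00 * 1.20934 - $6,682.14 * 2.0997
Balance = $16,626.28

$16,626.28


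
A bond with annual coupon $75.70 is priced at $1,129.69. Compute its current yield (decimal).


Formula: Current yield = annual coupon / price
Substituting: CY = $75.70 / $1,129.69
CY = 0.06701

0.06701


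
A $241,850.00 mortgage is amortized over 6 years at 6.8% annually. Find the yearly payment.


Formula: PMT = PV * r / (1 - (1+r)^(-n))
Denominator: 1 - (1 + 0.068)^(-6) = 0.326136
Numerator: $241,850.00 * 0.068 = 16445.8
PMT = 16445.8 / 0.326136 = $50,426.26

$50,426.26


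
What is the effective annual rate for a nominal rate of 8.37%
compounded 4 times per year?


Formula: EAR = (1 + r/m)^m - 1
Period rate: r/m = 0.0837 / 4 = 0.020925
Compounding: (1 + 0.020925)^4 = 1.086364
EAR = 1.086364 - 1 = 0.086364

0.086364


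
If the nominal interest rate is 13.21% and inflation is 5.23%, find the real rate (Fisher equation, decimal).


Formula: (1 + r_real) = (1 + r_nom) / (1 + inflation)
Substituting: (1 + r_real) = 1.1321 / 1.0523
(1 + r_real) = 1.075834
r_real = 1.075834 - 1 = 0.075834

0.075834


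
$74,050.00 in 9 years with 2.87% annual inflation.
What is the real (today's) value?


Formula: Real value = nominal / (1 + inflation)^years
Price level: (1 + 0.0287)^9 = 1.290027
Real value = $74,050.00 / 1.290027 = $57,401.92

$57,401.92


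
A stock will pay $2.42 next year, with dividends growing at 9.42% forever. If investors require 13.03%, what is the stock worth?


Formula: P = D1 / (r - g)
Spread: r - g = 0.1303 - 0.0942 = 0.0361
Substituting: P = $2.42 / 0.0361
P = $67.04

$67.04


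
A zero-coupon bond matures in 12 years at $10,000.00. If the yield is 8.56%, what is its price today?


Formula: Price = FV / (1 + r)^n
Substituting: Price = $10,000.00 / (1 + 0.0856)^12
Discount factor: (1.0856)^12 = 2.679403
Price = $10,000.00 / 2.679403 = $3,732.17

$3,732.17


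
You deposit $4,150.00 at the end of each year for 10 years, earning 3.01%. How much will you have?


Formula: FV = PMT * ((1+r)^n - 1) / r
Growth factor: (1 + 0.0301)^10 = 1.345222
Numerator: 1.345222 - 1 = 0.345222
FV = $4,150.00 * 0.345222 / 0.0301 = $47,597.01

$47,597.01


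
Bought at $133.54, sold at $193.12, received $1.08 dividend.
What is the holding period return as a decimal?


Formula: HPR = (P1 - P0 + D) / P0
Gain: $193.12 - $133.54 + $1.08 = $60.66
HPR = $60.66 / $133.54 = 0.4542

0.4542


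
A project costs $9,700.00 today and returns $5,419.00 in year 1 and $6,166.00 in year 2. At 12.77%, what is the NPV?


Formula: NPV = C0 + C1/(1+r) + C2/(1+r)^2
Discount C1: $5,419.00 / (1 + 0.1277) = $4,805.36
Discount C2: $6,166.00 / (1 + 0.1277)^2 = $4,848.60
NPV = -$9,700.00 + $4,805.36 + $4,848.60 = -$46.04

-$46.04


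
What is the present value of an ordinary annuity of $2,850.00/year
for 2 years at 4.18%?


Formula: PV = PMT * (1 - (1+r)^(-n)) / r
Discount factor: (1 + 0.0418)^(-2) = 0.921364
Bracket: 1 - 0.921364 = 0.078636
PV = $2,850.00 * 0.078636 / 0.0418 = $5,361.54

$5,361.54


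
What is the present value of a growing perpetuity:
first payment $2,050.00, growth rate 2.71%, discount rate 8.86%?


Formula: PV = C / (r - g)
Spread: r - g = 0.0886 - 0.0271 = 0.0615
Substituting: PV = $2,050.00 / 0.0615
PV = $33,333.33

$33,333.33


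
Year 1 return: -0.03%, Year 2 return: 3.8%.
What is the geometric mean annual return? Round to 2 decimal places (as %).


Formula: Geometric mean = ((1+r1)*(1+r2))^(1/2) - 1
Product: (1 + -0.0003) * (1 + 0.038) = 0.9997 * 1.038 = 1.037689
Square root: 1.037689^0.5 = 1.01867
Geometric mean = 1.01867 - 1 = 0.01867
As percentage: 1.87%

1.87%


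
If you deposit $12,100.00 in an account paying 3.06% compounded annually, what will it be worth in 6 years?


Formula: FV = P * (1 + r)^n
Substituting: FV = $12,100.00 * (1 + 0.0306)^6
Growth factor: (1.0306)^6 = 1.198232
FV = $12,100.00 * 1.198232 = $14,498.60

$14,498.60


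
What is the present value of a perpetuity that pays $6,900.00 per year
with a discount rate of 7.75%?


Formula: PV = C / r
Substituting: PV = $6,900.00 / 0.0775
PV = $89,032.26

$89,032.26


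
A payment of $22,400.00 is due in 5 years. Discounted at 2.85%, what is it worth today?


Formula: PV = FV / (1 + r)^n
Substituting: PV = $22,400.00 / (1 + 0.0285)^5
Discount factor: (1.0285)^5 = 1.150857
PV = $22,400.00 / 1.150857 = $19,463.75

$19,463.75


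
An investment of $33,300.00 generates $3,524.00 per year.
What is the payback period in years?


Formula: Payback = investment / annual cash flow
Substituting: Payback = $33,300.00 / $3,524.00
Payback = 9.4495 years

9.4495 years


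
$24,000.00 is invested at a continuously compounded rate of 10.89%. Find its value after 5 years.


Formula: FV = P * e^(r*t)
Exponent: r*t = 0.1089 * 5 = 0.5445
e^(0.5445) = 1.723746
FV = $24,000.00 * 1.723746 = $41,369.91

$41,369.91


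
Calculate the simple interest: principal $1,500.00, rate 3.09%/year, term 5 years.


Formula: I = P * r * t
Substituting: I = $1,500.00 * 0.0309 * 5
Step: I = $1,500.00 * 0.1545
I = $231.75

$231.75


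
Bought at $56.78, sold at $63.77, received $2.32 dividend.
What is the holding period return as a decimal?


Formula: HPR = (P1 - P0 + D) / P0
Gain: $63.77 - $56.78 + $2.32 = $9.31
HPR = $9.31 / $56.78 = 0.164

0.164


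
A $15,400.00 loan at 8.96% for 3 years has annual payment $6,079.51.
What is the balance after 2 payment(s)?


Formula: Balance = PV*(1+r)^k - PMT*((1+r)^k - 1)/r
Growth: (1 + 0.0896)^2 = 1.187228
Accumulated factor: ((1+r)^k - 1)/r = 2.0896
Balance = $15,400.00 * 1.187228 - $6,079.51 * 2.0896
Balance = $5,579.57

$5,579.57


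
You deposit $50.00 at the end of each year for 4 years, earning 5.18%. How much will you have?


Formula: FV = PMT * ((1+r)^n - 1) / r
Growth factor: (1 + 0.0518)^4 = 1.223863
Numerator: 1.223863 - 1 = 0.223863
FV = $50.00 * 0.223863 / 0.0518 = $216.08

$216.08


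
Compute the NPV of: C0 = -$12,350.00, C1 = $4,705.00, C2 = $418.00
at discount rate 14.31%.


Formula: NPV = C0 + C1/(1+r) + C2/(1+r)^2
Discount C1: $4,705.00 / (1 + 0.1431) = $4,116.00
Discount C2: $418.00 / (1 + 0.1431)^2 = $319.90
NPV = -$12,350.00 + $4,116.00 + $319.90 = -$7,914.10

-$7,914.10


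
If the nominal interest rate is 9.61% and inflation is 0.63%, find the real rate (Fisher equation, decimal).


Formula: (1 + r_real) = (1 + r_nom) / (1 + inflation)
Substituting: (1 + r_real) = 1.0961 / 1.0063
(1 + r_real) = 1.089238
r_real = 1.089238 - 1 = 0.089238

0.089238


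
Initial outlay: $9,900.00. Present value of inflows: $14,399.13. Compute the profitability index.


Formula: PI = PV(cash flows) / initial investment
Substituting: PI = $14,399.13 / $9,900.00
PI = 1.4545

1.4545


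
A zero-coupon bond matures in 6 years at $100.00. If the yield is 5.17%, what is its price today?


Formula: Price = FV / (1 + r)^n
Substituting: Price = $100.00 / (1 + 0.0517)^6
Discount factor: (1.0517)^6 = 1.353167
Price = $100.00 / 1.353167 = $73.90

$73.90


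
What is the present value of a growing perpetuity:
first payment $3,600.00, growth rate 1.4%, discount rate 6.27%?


Formula: PV = C / (r - g)
Spread: r - g = 0.0627 - 0.014 = 0.0487
Substituting: PV = $3,600.00 / 0.0487
PV = $73,921.97

$73,921.97


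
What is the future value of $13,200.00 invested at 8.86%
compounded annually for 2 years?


Formula: FV = P * (1 + r)^n
Substituting: FV = $13,200.00 * (1 + 0.0886)^2
Growth factor: (1.0886)^2 = 1.18505
FV = $13,200.00 * 1.18505 = $15,642.66

$15,642.66


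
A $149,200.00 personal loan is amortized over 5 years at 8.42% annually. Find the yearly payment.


Formula: PMT = PV * r / (1 - (1+r)^(-n))
Denominator: 1 - (1 + 0.0842)^(-5) = 0.332497
Numerator: $149,200.00 * 0.0842 = 12562.64
PMT = 12562.64 / 0.332497 = $37,782.68

$37,782.68


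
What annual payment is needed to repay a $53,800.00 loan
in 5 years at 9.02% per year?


Formula: PMT = PV * r / (1 - (1+r)^(-n))
Denominator: 1 - (1 + 0.0902)^(-5) = 0.350665
Numerator: $53,800.00 * 0.0902 = 4852.76
PMT = 4852.76 / 0.350665 = $13,838.75

$13,838.75


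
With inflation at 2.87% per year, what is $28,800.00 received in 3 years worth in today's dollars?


Formula: Real value = nominal / (1 + inflation)^years
Price level: (1 + 0.0287)^3 = 1.088595
Real value = $28,800.00 / 1.088595 = $26,456.13

$26,456.13


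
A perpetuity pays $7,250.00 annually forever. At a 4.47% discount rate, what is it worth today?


Formula: PV = C / r
Substituting: PV = $7,250.00 / 0.0447
PV = $162,192.39

$162,192.39


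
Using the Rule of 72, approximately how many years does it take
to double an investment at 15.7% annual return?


Formula: Years ≈ 72 / r
Substituting: Years ≈ 72 / 15.7
Years ≈ 4.6

4.6 years


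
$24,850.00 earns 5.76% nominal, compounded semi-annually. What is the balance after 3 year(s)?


Formula: FV = P * (1 + r/m)^(m*t)
Period rate: r/m = 0.0576 / 2 = 0.0288
Total periods: m*t = 2 * 3 = 6
Growth factor: (1 + 0.0288)^6 = 1.18573
FV = $24,850.00 * 1.18573 = $29,465.39

$29,465.39


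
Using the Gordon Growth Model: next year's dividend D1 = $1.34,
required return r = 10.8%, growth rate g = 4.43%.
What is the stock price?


Formula: P = D1 / (r - g)
Spread: r - g = 0.108 - 0.0443 = 0.0637
Substituting: P = $1.34 / 0.0637
P = $21.04

$21.04


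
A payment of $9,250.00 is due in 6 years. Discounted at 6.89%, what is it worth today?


Formula: PV = FV / (1 + r)^n
Substituting: PV = $9,250.00 / (1 + 0.0689)^6
Discount factor: (1.0689)^6 = 1.491497
PV = $9,250.00 / 1.491497 = $6,201.82

$6,201.82


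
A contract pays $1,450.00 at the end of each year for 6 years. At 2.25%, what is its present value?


Formula: PV = PMT * (1 - (1+r)^(-n)) / r
Discount factor: (1 + 0.0225)^(-6) = 0.875024
Bracket: 1 - 0.875024 = 0.124976
PV = $1,450.00 * 0.124976 / 0.0225 = $8,053.99

$8,053.99


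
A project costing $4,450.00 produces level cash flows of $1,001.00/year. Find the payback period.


Formula: Payback = investment / annual cash flow
Substituting: Payback = $4,450.00 / $1,001.00
Payback = 4.4456 years

4.4456 years


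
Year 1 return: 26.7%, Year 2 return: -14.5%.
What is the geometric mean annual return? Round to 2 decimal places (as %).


Formula: Geometric mean = ((1+r1)*(1+r2))^(1/2) - 1
Product: (1 + 0.267) * (1 + -0.145) = 1.267 * 0.855 = 1.083285
Square root: 1.083285^0.5 = 1.04081
Geometric mean = 1.04081 - 1 = 0.04081
As percentage: 4.08%

4.08%


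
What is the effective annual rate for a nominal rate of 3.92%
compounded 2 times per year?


Formula: EAR = (1 + r/m)^m - 1
Period rate: r/m = 0.0392 / 2 = 0.0196
Compounding: (1 + 0.0196)^2 = 1.039584
EAR = 1.039584 - 1 = 0.039584

0.039584


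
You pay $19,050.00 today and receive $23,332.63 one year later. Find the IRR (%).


Formula: IRR = C1/C0 - 1
Substituting: IRR = $23,332.63 / $19,050.00 - 1
Ratio: 1.22481 - 1 = 0.22481
IRR = 22.481%

22.481%


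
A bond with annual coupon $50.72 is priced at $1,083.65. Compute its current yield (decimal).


Formula: Current yield = annual coupon / price
Substituting: CY = $50.72 / $1,083.65
CY = 0.046805

0.046805


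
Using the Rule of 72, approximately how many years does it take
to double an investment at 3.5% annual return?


Formula: Years ≈ 72 / r
Substituting: Years ≈ 72 / 3.5
Years ≈ 20.6

20.6 years


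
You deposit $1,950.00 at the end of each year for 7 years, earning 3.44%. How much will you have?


Formula: FV = PMT * ((1+r)^n - 1) / r
Growth factor: (1 + 0.0344)^7 = 1.267125
Numerator: 1.267125 - 1 = 0.267125
FV = $1,950.00 * 0.267125 / 0.0344 = $15,142.28

$15,142.28


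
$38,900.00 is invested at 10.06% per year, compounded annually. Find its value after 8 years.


Formula: FV = P * (1 + r)^n
Substituting: FV = $38,900.00 * (1 + 0.1006)^8
Growth factor: (1.1006)^8 = 2.152961
FV = $38,900.00 * 2.152961 = $83,750.16

$83,750.16


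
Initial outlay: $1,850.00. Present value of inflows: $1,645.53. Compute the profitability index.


Formula: PI = PV(cash flows) / initial investment
Substituting: PI = $1,645.53 / $1,850.00
PI = 0.8895

0.8895
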